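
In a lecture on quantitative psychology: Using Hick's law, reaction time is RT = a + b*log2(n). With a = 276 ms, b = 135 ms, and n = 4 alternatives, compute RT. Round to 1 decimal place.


RT = 276 + 135 * log2(4)
log2(4) = 2.0
RT = 276 + 135 * 2.0
= 276 + 270.0
= 546.0 ms


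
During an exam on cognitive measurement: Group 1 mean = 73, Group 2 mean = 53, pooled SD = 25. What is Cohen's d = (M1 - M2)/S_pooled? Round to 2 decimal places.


Cohen's d = (M1 - M2) / S_pooled
= (73 - 53) / 25
= 20 / 25
= 0.80


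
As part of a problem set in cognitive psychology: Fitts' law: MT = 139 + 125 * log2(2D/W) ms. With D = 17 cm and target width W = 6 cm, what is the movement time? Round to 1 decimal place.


MT = 139 + 125 * log2(2*17/6)
2D/W = 5.666667
log2(5.666667) = 2.5025
MT = 139 + 125 * 2.5025
= 451.8 ms


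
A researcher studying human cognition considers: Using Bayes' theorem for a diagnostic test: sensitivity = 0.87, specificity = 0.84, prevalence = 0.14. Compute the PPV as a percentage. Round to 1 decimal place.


PPV = (sens * prev) / (sens * prev + (1-spec) * (1-prev))
Numerator = 0.87 * 0.14 = 0.1218
P(positive and no disease) = (1 - spec) * (1 - prev) = (1 - 0.84) * (1 - 0.14) = 0.1376
Denominator = 0.1218 + 0.1376 = 0.2594
PPV = 0.1218 / 0.2594 = 0.469545
As percentage = 47.0


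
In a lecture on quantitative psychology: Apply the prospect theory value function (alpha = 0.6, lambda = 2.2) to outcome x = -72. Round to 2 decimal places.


Since x = -72 < 0, use v(x) = -lambda*(-x)^alpha
(-x) = 72
72^0.6 = 13.0137
v(-72) = -2.2 * 13.0137
= -28.63


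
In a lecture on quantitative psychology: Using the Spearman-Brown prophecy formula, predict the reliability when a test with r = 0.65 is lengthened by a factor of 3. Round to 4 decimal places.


r_new = n*r / (1 + (n-1)*r)
Numerator = 3 * 0.65 = 1.95
Denominator = 1 + 2 * 0.65 = 2.3
r_new = 1.95 / 2.3
= 0.8478


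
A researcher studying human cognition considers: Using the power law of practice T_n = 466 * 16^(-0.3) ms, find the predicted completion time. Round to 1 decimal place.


T_n = 466 * 16^(-0.3)
16^(-0.3) = 0.435275
T_n = 466 * 0.435275
= 202.8 ms


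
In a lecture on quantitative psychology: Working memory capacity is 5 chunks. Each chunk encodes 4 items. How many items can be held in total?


Total items = chunks * items_per_chunk
= 5 * 4
= 20


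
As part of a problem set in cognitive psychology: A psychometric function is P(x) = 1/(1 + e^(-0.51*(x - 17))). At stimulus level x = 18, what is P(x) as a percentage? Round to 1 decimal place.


P(x) = 1/(1 + e^(-0.51*(18 - 17)))
Exponent = -0.51 * 1 = -0.51
e^(-0.51) = 0.600496
P = 1/(1 + 0.600496) = 0.624806
Percentage = 62.5


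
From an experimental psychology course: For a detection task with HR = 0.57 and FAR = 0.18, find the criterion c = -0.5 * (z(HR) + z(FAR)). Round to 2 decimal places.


c = -0.5 * (z(HR) + z(FAR))
z(0.57) = 0.1764
z(0.18) = -0.9154
c = -0.5 * (0.1764 + -0.9154)
= -0.5 * -0.739
= 0.37


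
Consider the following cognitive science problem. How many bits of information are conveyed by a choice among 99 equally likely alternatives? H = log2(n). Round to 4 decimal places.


H = log2(n)
H = log2(99)
= 6.6294


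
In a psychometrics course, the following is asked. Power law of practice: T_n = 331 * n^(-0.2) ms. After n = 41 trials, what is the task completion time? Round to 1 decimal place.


T_n = 331 * 41^(-0.2)
41^(-0.2) = 0.475821
T_n = 331 * 0.475821
= 157.5 ms


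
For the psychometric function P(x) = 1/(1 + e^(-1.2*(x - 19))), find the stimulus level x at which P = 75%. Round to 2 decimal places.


At P = 0.75: 0.75 = 1/(1 + e^(-k*(x-x0)))
Solving: e^(-k*(x-x0)) = 1/3
x = x0 + ln(3)/k
ln(3) = 1.0986
x = 19 + 1.0986/1.2
= 19 + 0.9155
= 19.92


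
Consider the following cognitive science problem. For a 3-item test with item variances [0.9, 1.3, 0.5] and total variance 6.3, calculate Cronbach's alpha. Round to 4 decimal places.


alpha = (k/(k-1)) * (1 - sum(s_i^2)/s_total^2)
sum(item variances) = 2.7
k/(k-1) = 3/2 = 1.5
1 - 2.7/6.3 = 1 - 0.428571 = 0.571429
alpha = 1.5 * 0.571429
= 0.8571


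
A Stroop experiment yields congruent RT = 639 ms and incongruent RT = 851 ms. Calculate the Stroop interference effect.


Stroop effect = RT(incongruent) - RT(congruent)
= 851 - 639
= 212 ms


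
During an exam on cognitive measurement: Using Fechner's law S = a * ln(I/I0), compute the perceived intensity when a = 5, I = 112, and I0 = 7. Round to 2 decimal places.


S = 5 * ln(112/7)
I/I0 = 16.0
ln(16.0) = 2.7726
S = 5 * 2.7726
= 13.86


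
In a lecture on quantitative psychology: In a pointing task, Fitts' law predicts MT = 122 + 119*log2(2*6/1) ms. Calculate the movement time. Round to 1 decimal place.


MT = 122 + 119 * log2(2*6/1)
2D/W = 12.0
log2(12.0) = 3.585
MT = 122 + 119 * 3.585
= 548.6 ms


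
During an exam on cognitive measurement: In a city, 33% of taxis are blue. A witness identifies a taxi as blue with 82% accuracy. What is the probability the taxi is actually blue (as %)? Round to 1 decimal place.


P(blue | says blue) = P(says blue | blue)*P(blue) / [P(says blue | blue)*P(blue) + P(says blue | not blue)*P(not blue)]
Numerator = 0.82 * 0.33 = 0.2706
False identification = 0.18 * 0.67 = 0.1206
P = 0.2706 / (0.2706 + 0.1206)
= 0.2706 / 0.3912
As percentage = 69.2


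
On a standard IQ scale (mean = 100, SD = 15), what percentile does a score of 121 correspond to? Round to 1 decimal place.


z = (IQ - mean) / SD
z = (121 - 100) / 15 = 1.4
Percentile = Phi(1.4) * 100
Phi(1.4) = 0.919243
= 91.9


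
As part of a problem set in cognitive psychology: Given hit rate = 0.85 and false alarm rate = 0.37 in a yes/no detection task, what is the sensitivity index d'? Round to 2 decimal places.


d' = z(HR) - z(FAR)
z(0.85) = 1.0364
z(0.37) = -0.3319
d' = 1.0364 - -0.3319
= 1.37


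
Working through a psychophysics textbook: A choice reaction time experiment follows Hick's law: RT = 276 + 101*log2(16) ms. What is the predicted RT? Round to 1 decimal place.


RT = 276 + 101 * log2(16)
log2(16) = 4.0
RT = 276 + 101 * 4.0
= 276 + 404.0
= 680.0 ms


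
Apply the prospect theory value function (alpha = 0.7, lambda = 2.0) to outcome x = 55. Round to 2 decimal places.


Since x = 55 >= 0, use v(x) = x^0.7
55^0.7 = 16.5293
v(55) = 16.53


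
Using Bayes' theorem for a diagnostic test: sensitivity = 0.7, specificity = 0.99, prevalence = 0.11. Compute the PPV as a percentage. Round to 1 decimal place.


PPV = (sens * prev) / (sens * prev + (1-spec) * (1-prev))
Numerator = 0.7 * 0.11 = 0.077
P(positive and no disease) = (1 - spec) * (1 - prev) = (1 - 0.99) * (1 - 0.11) = 0.0089
Denominator = 0.077 + 0.0089 = 0.0859
PPV = 0.077 / 0.0859 = 0.896391
As percentage = 89.6


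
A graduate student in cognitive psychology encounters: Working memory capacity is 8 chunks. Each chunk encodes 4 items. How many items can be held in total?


Total items = chunks * items_per_chunk
= 8 * 4
= 32


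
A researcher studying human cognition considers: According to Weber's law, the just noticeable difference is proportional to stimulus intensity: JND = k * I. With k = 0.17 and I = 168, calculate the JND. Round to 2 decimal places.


JND = k * I
JND = 0.17 * 168
= 28.56


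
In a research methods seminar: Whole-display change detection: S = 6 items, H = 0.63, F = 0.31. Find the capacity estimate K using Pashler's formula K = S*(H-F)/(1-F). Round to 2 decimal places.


K = S * (H - F) / (1 - F)
H - F = 0.32
1 - F = 0.69
K = 6 * 0.32 / 0.69
= 2.78


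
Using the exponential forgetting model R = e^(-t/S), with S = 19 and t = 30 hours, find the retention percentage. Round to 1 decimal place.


R = e^(-t/S)
-t/S = -30/19 = -1.578947
R = e^(-1.578947) = 0.206192
Percentage = 0.206192 * 100
= 20.6


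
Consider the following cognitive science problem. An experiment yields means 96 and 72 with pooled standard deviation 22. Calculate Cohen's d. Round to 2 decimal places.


Cohen's d = (M1 - M2) / S_pooled
= (96 - 72) / 22
= 24 / 22
= 1.09


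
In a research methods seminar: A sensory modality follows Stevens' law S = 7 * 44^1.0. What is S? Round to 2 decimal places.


S = 7 * 44^1.0
44^1.0 = 44.0
S = 7 * 44.0
= 308.00


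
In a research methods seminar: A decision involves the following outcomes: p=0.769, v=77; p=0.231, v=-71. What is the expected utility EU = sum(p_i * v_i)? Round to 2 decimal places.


EU = sum(p_i * v_i)
0.769 * 77 = 59.213
0.231 * -71 = -16.401
EU = 59.213 + -16.401
= 42.81


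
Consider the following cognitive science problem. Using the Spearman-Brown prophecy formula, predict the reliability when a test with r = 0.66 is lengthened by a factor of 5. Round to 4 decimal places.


r_new = n*r / (1 + (n-1)*r)
Numerator = 5 * 0.66 = 3.3
Denominator = 1 + 4 * 0.66 = 3.64
r_new = 3.3 / 3.64
= 0.9066


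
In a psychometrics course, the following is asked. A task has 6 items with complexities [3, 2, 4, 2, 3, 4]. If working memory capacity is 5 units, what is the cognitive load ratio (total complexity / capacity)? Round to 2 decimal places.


Total complexity = 3 + 2 + 4 + 2 + 3 + 4 = 18
Load = total / capacity = 18 / 5
= 3.60


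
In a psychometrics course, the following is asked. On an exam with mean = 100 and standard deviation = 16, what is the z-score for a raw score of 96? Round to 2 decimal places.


z = (X - mu) / sigma
= (96 - 100) / 16
= -4 / 16
= -0.25


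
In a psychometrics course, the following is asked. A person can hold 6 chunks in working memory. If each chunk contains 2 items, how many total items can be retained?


Total items = chunks * items_per_chunk
= 6 * 2
= 12


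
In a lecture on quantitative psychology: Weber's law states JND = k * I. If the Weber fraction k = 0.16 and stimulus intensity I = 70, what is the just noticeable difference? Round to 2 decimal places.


JND = k * I
JND = 0.16 * 70
= 11.20


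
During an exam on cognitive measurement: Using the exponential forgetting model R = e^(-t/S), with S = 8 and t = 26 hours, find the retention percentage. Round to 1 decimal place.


R = e^(-t/S)
-t/S = -26/8 = -3.25
R = e^(-3.25) = 0.038774
Percentage = 0.038774 * 100
= 3.9


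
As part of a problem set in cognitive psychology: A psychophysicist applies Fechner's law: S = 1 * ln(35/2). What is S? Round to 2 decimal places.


S = 1 * ln(35/2)
I/I0 = 17.5
ln(17.5) = 2.8622
S = 1 * 2.8622
= 2.86


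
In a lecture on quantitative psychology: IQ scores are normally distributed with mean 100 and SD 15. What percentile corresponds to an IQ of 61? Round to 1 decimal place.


z = (IQ - mean) / SD
z = (61 - 100) / 15 = -2.6
Percentile = Phi(-2.6) * 100
Phi(-2.6) = 0.004661
= 0.5


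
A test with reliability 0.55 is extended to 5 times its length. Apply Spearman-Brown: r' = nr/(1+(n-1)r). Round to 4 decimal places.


r_new = n*r / (1 + (n-1)*r)
Numerator = 5 * 0.55 = 2.75
Denominator = 1 + 4 * 0.55 = 3.2
r_new = 2.75 / 3.2
= 0.8594


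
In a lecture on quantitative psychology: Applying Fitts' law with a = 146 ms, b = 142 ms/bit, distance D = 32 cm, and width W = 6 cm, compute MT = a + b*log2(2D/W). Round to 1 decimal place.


MT = 146 + 142 * log2(2*32/6)
2D/W = 10.666667
log2(10.666667) = 3.415
MT = 146 + 142 * 3.415
= 630.9 ms


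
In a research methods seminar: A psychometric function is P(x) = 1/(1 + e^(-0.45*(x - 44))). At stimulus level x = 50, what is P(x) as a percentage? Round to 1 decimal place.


P(x) = 1/(1 + e^(-0.45*(50 - 44)))
Exponent = -0.45 * 6 = -2.7
e^(-2.7) = 0.067206
P = 1/(1 + 0.067206) = 0.937026
Percentage = 93.7


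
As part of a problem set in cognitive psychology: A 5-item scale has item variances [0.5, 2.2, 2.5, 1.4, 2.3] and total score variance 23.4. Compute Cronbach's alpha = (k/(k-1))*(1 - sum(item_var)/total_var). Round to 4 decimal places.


alpha = (k/(k-1)) * (1 - sum(s_i^2)/s_total^2)
sum(item variances) = 8.9
k/(k-1) = 5/4 = 1.25
1 - 8.9/23.4 = 1 - 0.380342 = 0.619658
alpha = 1.25 * 0.619658
= 0.7746


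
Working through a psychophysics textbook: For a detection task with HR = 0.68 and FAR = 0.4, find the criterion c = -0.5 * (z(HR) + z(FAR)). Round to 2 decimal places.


c = -0.5 * (z(HR) + z(FAR))
z(0.68) = 0.4677
z(0.4) = -0.2533
c = -0.5 * (0.4677 + -0.2533)
= -0.5 * 0.2144
= -0.11


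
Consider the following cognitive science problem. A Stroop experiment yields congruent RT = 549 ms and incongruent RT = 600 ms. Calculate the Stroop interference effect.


Stroop effect = RT(incongruent) - RT(congruent)
= 600 - 549
= 51 ms


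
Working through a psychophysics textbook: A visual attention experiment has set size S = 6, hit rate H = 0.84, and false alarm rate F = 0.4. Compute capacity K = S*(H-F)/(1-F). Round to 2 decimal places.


K = S * (H - F) / (1 - F)
H - F = 0.44
1 - F = 0.6
K = 6 * 0.44 / 0.6
= 4.40


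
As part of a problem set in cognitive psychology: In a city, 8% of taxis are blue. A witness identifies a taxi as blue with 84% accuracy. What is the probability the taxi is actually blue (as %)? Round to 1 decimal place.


P(blue | says blue) = P(says blue | blue)*P(blue) / [P(says blue | blue)*P(blue) + P(says blue | not blue)*P(not blue)]
Numerator = 0.84 * 0.08 = 0.0672
False identification = 0.16 * 0.92 = 0.1472
P = 0.0672 / (0.0672 + 0.1472)
= 0.0672 / 0.2144
As percentage = 31.3


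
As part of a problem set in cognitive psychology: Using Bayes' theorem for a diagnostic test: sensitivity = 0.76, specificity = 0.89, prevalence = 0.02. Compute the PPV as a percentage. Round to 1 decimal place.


PPV = (sens * prev) / (sens * prev + (1-spec) * (1-prev))
Numerator = 0.76 * 0.02 = 0.0152
P(positive and no disease) = (1 - spec) * (1 - prev) = (1 - 0.89) * (1 - 0.02) = 0.1078
Denominator = 0.0152 + 0.1078 = 0.123
PPV = 0.0152 / 0.123 = 0.123577
As percentage = 12.4


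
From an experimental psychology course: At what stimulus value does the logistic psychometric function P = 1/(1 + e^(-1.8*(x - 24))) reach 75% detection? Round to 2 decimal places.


At P = 0.75: 0.75 = 1/(1 + e^(-k*(x-x0)))
Solving: e^(-k*(x-x0)) = 1/3
x = x0 + ln(3)/k
ln(3) = 1.0986
x = 24 + 1.0986/1.8
= 24 + 0.6103
= 24.61


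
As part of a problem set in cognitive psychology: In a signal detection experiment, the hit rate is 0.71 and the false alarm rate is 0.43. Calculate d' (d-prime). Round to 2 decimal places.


d' = z(HR) - z(FAR)
z(0.71) = 0.5534
z(0.43) = -0.1764
d' = 0.5534 - -0.1764
= 0.73


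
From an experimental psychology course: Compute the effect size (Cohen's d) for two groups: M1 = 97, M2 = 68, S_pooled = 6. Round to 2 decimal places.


Cohen's d = (M1 - M2) / S_pooled
= (97 - 68) / 6
= 29 / 6
= 4.83


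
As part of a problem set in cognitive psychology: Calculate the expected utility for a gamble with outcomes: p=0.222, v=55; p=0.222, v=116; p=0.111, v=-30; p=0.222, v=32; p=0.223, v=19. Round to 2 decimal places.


EU = sum(p_i * v_i)
0.222 * 55 = 12.21
0.222 * 116 = 25.752
0.111 * -30 = -3.33
0.222 * 32 = 7.104
0.223 * 19 = 4.237
EU = 12.21 + 25.752 + -3.33 + 7.104 + 4.237
= 45.97


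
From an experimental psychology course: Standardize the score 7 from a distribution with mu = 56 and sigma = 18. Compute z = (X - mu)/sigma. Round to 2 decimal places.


z = (X - mu) / sigma
= (7 - 56) / 18
= -49 / 18
= -2.72


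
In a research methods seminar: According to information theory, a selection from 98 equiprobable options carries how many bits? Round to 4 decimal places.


H = log2(n)
H = log2(98)
= 6.6147


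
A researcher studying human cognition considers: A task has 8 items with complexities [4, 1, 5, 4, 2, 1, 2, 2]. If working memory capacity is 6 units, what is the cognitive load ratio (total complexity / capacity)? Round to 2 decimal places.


Total complexity = 4 + 1 + 5 + 4 + 2 + 1 + 2 + 2 = 21
Load = total / capacity = 21 / 6
= 3.50


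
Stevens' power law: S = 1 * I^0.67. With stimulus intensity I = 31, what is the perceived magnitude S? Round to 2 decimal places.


S = 1 * 31^0.67
31^0.67 = 9.9819
S = 1 * 9.9819
= 9.98


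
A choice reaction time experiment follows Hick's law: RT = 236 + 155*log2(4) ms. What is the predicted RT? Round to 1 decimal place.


RT = 236 + 155 * log2(4)
log2(4) = 2.0
RT = 236 + 155 * 2.0
= 236 + 310.0
= 546.0 ms


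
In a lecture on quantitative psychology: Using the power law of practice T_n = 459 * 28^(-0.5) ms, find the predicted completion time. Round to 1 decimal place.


T_n = 459 * 28^(-0.5)
28^(-0.5) = 0.188982
T_n = 459 * 0.188982
= 86.7 ms


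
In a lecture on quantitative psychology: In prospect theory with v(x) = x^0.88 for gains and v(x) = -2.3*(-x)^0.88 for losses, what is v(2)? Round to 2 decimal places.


Since x = 2 >= 0, use v(x) = x^0.88
2^0.88 = 1.8404
v(2) = 1.84


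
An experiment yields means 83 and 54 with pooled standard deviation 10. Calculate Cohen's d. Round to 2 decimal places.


Cohen's d = (M1 - M2) / S_pooled
= (83 - 54) / 10
= 29 / 10
= 2.90


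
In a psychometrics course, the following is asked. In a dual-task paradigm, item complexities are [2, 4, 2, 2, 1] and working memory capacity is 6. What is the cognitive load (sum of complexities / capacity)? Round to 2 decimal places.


Total complexity = 2 + 4 + 2 + 2 + 1 = 11
Load = total / capacity = 11 / 6
= 1.83


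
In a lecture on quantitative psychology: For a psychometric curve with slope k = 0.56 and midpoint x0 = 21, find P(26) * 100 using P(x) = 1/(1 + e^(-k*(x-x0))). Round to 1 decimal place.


P(x) = 1/(1 + e^(-0.56*(26 - 21)))
Exponent = -0.56 * 5 = -2.8
e^(-2.8) = 0.06081
P = 1/(1 + 0.06081) = 0.942676
Percentage = 94.3


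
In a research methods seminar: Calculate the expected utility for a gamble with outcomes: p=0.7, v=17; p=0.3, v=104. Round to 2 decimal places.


EU = sum(p_i * v_i)
0.7 * 17 = 11.9
0.3 * 104 = 31.2
EU = 11.9 + 31.2
= 43.10


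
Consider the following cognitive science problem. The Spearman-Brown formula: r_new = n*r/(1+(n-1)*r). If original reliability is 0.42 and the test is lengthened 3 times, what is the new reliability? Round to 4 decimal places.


r_new = n*r / (1 + (n-1)*r)
Numerator = 3 * 0.42 = 1.26
Denominator = 1 + 2 * 0.42 = 1.84
r_new = 1.26 / 1.84
= 0.6848


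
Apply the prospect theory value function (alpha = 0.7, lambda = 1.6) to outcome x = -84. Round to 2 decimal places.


Since x = -84 < 0, use v(x) = -lambda*(-x)^alpha
(-x) = 84
84^0.7 = 22.2329
v(-84) = -1.6 * 22.2329
= -35.57


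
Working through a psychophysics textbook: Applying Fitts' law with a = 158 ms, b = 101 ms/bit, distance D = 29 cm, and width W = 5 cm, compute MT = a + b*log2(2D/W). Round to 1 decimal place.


MT = 158 + 101 * log2(2*29/5)
2D/W = 11.6
log2(11.6) = 3.5361
MT = 158 + 101 * 3.5361
= 515.1 ms


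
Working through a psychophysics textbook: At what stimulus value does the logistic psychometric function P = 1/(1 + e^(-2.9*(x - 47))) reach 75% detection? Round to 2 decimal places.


At P = 0.75: 0.75 = 1/(1 + e^(-k*(x-x0)))
Solving: e^(-k*(x-x0)) = 1/3
x = x0 + ln(3)/k
ln(3) = 1.0986
x = 47 + 1.0986/2.9
= 47 + 0.3788
= 47.38


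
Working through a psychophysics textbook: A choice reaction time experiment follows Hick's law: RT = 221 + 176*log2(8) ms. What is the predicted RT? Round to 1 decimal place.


RT = 221 + 176 * log2(8)
log2(8) = 3.0
RT = 221 + 176 * 3.0
= 221 + 528.0
= 749.0 ms


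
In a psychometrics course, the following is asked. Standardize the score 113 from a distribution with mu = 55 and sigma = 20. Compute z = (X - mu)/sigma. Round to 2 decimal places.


z = (X - mu) / sigma
= (113 - 55) / 20
= 58 / 20
= 2.90


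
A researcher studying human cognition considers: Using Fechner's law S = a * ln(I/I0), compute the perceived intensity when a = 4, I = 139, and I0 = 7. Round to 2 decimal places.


S = 4 * ln(139/7)
I/I0 = 19.857143
ln(19.857143) = 2.9886
S = 4 * 2.9886
= 11.95


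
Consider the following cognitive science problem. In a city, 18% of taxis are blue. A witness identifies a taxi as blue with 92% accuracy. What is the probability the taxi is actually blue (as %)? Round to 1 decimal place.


P(blue | says blue) = P(says blue | blue)*P(blue) / [P(says blue | blue)*P(blue) + P(says blue | not blue)*P(not blue)]
Numerator = 0.92 * 0.18 = 0.1656
False identification = 0.08 * 0.82 = 0.0656
P = 0.1656 / (0.1656 + 0.0656)
= 0.1656 / 0.2312
As percentage = 71.6


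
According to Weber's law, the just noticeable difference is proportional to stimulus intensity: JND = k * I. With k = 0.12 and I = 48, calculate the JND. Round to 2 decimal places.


JND = k * I
JND = 0.12 * 48
= 5.76


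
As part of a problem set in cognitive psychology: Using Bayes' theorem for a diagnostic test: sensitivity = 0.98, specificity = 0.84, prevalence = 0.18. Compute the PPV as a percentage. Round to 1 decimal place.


PPV = (sens * prev) / (sens * prev + (1-spec) * (1-prev))
Numerator = 0.98 * 0.18 = 0.1764
P(positive and no disease) = (1 - spec) * (1 - prev) = (1 - 0.84) * (1 - 0.18) = 0.1312
Denominator = 0.1764 + 0.1312 = 0.3076
PPV = 0.1764 / 0.3076 = 0.573472
As percentage = 57.3


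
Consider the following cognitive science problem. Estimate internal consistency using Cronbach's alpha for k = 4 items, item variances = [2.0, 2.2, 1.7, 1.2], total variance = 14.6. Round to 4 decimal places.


alpha = (k/(k-1)) * (1 - sum(s_i^2)/s_total^2)
sum(item variances) = 7.1
k/(k-1) = 4/3 = 1.333333
1 - 7.1/14.6 = 1 - 0.486301 = 0.513699
alpha = 1.333333 * 0.513699
= 0.6849


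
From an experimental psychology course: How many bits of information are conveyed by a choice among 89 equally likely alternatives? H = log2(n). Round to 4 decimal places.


H = log2(n)
H = log2(89)
= 6.4757


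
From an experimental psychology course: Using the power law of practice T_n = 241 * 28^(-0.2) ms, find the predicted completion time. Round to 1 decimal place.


T_n = 241 * 28^(-0.2)
28^(-0.2) = 0.513533
T_n = 241 * 0.513533
= 123.8 ms


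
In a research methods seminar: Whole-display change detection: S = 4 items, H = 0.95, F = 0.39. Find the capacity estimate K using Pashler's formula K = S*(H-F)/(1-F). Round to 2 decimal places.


K = S * (H - F) / (1 - F)
H - F = 0.56
1 - F = 0.61
K = 4 * 0.56 / 0.61
= 3.67


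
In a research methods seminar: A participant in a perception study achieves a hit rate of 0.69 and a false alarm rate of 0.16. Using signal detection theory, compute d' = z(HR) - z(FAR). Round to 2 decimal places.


d' = z(HR) - z(FAR)
z(0.69) = 0.4959
z(0.16) = -0.9945
d' = 0.4959 - -0.9945
= 1.49


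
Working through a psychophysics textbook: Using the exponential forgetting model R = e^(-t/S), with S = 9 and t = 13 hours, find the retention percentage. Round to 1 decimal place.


R = e^(-t/S)
-t/S = -13/9 = -1.444444
R = e^(-1.444444) = 0.235877
Percentage = 0.235877 * 100
= 23.6


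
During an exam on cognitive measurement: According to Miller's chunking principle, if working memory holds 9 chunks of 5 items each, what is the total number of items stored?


Total items = chunks * items_per_chunk
= 9 * 5
= 45


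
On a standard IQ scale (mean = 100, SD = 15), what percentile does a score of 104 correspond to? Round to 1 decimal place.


z = (IQ - mean) / SD
z = (104 - 100) / 15 = 0.2667
Percentile = Phi(0.2667) * 100
Phi(0.2667) = 0.60515
= 60.5


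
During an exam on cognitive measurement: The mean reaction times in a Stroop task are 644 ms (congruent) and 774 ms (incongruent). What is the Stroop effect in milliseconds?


Stroop effect = RT(incongruent) - RT(congruent)
= 774 - 644
= 130 ms


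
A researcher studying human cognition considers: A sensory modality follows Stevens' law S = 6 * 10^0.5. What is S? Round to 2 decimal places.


S = 6 * 10^0.5
10^0.5 = 3.1623
S = 6 * 3.1623
= 18.97


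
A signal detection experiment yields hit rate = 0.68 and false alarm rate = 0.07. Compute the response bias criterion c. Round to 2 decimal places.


c = -0.5 * (z(HR) + z(FAR))
z(0.68) = 0.4677
z(0.07) = -1.4758
c = -0.5 * (0.4677 + -1.4758)
= -0.5 * -1.0081
= 0.50


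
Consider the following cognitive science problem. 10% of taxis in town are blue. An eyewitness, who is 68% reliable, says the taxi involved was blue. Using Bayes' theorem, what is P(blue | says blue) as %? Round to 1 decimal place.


P(blue | says blue) = P(says blue | blue)*P(blue) / [P(says blue | blue)*P(blue) + P(says blue | not blue)*P(not blue)]
Numerator = 0.68 * 0.1 = 0.068
False identification = 0.32 * 0.9 = 0.288
P = 0.068 / (0.068 + 0.288)
= 0.068 / 0.356
As percentage = 19.1


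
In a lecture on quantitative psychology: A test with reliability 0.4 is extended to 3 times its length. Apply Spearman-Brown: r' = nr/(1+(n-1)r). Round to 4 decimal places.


r_new = n*r / (1 + (n-1)*r)
Numerator = 3 * 0.4 = 1.2
Denominator = 1 + 2 * 0.4 = 1.8
r_new = 1.2 / 1.8
= 0.6667


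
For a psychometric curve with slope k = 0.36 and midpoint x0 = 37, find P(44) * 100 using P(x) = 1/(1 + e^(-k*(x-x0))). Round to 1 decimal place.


P(x) = 1/(1 + e^(-0.36*(44 - 37)))
Exponent = -0.36 * 7 = -2.52
e^(-2.52) = 0.08046
P = 1/(1 + 0.08046) = 0.925532
Percentage = 92.6


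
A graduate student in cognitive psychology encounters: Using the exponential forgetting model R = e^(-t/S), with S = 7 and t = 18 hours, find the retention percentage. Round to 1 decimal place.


R = e^(-t/S)
-t/S = -18/7 = -2.571429
R = e^(-2.571429) = 0.076426
Percentage = 0.076426 * 100
= 7.6


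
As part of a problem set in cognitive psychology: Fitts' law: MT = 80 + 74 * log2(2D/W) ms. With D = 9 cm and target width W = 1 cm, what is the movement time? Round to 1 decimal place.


MT = 80 + 74 * log2(2*9/1)
2D/W = 18.0
log2(18.0) = 4.1699
MT = 80 + 74 * 4.1699
= 388.6 ms


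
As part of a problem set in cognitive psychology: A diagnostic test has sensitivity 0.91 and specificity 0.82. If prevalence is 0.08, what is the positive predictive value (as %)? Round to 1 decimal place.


PPV = (sens * prev) / (sens * prev + (1-spec) * (1-prev))
Numerator = 0.91 * 0.08 = 0.0728
P(positive and no disease) = (1 - spec) * (1 - prev) = (1 - 0.82) * (1 - 0.08) = 0.1656
Denominator = 0.0728 + 0.1656 = 0.2384
PPV = 0.0728 / 0.2384 = 0.305369
As percentage = 30.5


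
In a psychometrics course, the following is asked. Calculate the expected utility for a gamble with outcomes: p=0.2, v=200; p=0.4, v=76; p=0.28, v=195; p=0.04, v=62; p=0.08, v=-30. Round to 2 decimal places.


EU = sum(p_i * v_i)
0.2 * 200 = 40.0
0.4 * 76 = 30.4
0.28 * 195 = 54.6
0.04 * 62 = 2.48
0.08 * -30 = -2.4
EU = 40.0 + 30.4 + 54.6 + 2.48 + -2.4
= 125.08


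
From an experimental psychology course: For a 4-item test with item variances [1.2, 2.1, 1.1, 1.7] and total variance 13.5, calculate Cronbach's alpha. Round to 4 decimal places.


alpha = (k/(k-1)) * (1 - sum(s_i^2)/s_total^2)
sum(item variances) = 6.1
k/(k-1) = 4/3 = 1.333333
1 - 6.1/13.5 = 1 - 0.451852 = 0.548148
alpha = 1.333333 * 0.548148
= 0.7309


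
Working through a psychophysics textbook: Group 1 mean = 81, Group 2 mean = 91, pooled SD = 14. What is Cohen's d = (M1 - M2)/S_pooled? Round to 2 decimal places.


Cohen's d = (M1 - M2) / S_pooled
= (81 - 91) / 14
= -10 / 14
= -0.71


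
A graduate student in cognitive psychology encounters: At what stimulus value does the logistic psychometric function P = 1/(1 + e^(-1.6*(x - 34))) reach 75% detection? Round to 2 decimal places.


At P = 0.75: 0.75 = 1/(1 + e^(-k*(x-x0)))
Solving: e^(-k*(x-x0)) = 1/3
x = x0 + ln(3)/k
ln(3) = 1.0986
x = 34 + 1.0986/1.6
= 34 + 0.6866
= 34.69


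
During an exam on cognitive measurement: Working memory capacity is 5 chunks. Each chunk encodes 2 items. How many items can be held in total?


Total items = chunks * items_per_chunk
= 5 * 2
= 10


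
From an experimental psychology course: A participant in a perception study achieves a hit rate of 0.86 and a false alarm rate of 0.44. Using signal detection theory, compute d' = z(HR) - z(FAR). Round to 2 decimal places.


d' = z(HR) - z(FAR)
z(0.86) = 1.0803
z(0.44) = -0.151
d' = 1.0803 - -0.151
= 1.23


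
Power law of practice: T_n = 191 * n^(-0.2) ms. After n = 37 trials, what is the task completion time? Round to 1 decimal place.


T_n = 191 * 37^(-0.2)
37^(-0.2) = 0.485691
T_n = 191 * 0.485691
= 92.8 ms


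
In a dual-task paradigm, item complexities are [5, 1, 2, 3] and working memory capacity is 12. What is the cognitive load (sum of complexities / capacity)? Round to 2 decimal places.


Total complexity = 5 + 1 + 2 + 3 = 11
Load = total / capacity = 11 / 12
= 0.92


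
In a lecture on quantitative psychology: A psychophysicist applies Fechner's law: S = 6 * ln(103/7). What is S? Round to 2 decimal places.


S = 6 * ln(103/7)
I/I0 = 14.714286
ln(14.714286) = 2.6888
S = 6 * 2.6888
= 16.13


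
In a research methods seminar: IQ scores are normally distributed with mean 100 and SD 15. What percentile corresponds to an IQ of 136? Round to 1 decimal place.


z = (IQ - mean) / SD
z = (136 - 100) / 15 = 2.4
Percentile = Phi(2.4) * 100
Phi(2.4) = 0.991802
= 99.2


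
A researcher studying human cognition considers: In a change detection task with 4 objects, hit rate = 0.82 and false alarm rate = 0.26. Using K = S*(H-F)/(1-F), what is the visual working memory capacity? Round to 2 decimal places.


K = S * (H - F) / (1 - F)
H - F = 0.56
1 - F = 0.74
K = 4 * 0.56 / 0.74
= 3.03


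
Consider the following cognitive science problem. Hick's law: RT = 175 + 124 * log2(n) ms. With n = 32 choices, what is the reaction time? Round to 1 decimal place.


RT = 175 + 124 * log2(32)
log2(32) = 5.0
RT = 175 + 124 * 5.0
= 175 + 620.0
= 795.0 ms


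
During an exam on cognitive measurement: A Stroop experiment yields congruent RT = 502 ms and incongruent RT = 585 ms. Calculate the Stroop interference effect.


Stroop effect = RT(incongruent) - RT(congruent)
= 585 - 502
= 83 ms


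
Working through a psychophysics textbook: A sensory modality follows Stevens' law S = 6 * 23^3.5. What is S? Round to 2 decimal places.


S = 6 * 23^3.5
23^3.5 = 58350.8821
S = 6 * 58350.8821
= 350105.29


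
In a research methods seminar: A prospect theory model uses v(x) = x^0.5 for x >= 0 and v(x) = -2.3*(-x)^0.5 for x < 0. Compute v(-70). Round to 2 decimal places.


Since x = -70 < 0, use v(x) = -lambda*(-x)^alpha
(-x) = 70
70^0.5 = 8.3666
v(-70) = -2.3 * 8.3666
= -19.24


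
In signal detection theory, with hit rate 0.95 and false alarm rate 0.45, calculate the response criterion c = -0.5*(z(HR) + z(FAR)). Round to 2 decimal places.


c = -0.5 * (z(HR) + z(FAR))
z(0.95) = 1.6449
z(0.45) = -0.1257
c = -0.5 * (1.6449 + -0.1257)
= -0.5 * 1.5192
= -0.76


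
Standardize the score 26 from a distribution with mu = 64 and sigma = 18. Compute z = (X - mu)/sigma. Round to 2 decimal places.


z = (X - mu) / sigma
= (26 - 64) / 18
= -38 / 18
= -2.11


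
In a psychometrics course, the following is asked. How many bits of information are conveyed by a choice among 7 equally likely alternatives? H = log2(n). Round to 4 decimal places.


H = log2(n)
H = log2(7)
= 2.8074


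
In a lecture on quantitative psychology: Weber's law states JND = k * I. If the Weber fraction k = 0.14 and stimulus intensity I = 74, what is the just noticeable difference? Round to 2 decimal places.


JND = k * I
JND = 0.14 * 74
= 10.36


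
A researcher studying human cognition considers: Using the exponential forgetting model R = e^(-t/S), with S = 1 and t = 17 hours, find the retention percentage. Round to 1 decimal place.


R = e^(-t/S)
-t/S = -17/1 = -17.0
R = e^(-17.0) = 0.0
Percentage = 0.0 * 100
= 0.0


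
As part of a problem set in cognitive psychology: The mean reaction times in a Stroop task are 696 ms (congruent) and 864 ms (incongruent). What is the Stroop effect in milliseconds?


Stroop effect = RT(incongruent) - RT(congruent)
= 864 - 696
= 168 ms


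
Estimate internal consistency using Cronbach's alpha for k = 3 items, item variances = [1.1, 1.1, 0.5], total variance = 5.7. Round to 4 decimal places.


alpha = (k/(k-1)) * (1 - sum(s_i^2)/s_total^2)
sum(item variances) = 2.7
k/(k-1) = 3/2 = 1.5
1 - 2.7/5.7 = 1 - 0.473684 = 0.526316
alpha = 1.5 * 0.526316
= 0.7895


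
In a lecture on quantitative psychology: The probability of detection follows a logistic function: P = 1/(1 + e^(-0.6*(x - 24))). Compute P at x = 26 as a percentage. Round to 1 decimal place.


P(x) = 1/(1 + e^(-0.6*(26 - 24)))
Exponent = -0.6 * 2 = -1.2
e^(-1.2) = 0.301194
P = 1/(1 + 0.301194) = 0.768525
Percentage = 76.9


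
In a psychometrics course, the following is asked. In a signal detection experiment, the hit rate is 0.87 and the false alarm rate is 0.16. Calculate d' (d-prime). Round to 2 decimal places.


d' = z(HR) - z(FAR)
z(0.87) = 1.1264
z(0.16) = -0.9945
d' = 1.1264 - -0.9945
= 2.12


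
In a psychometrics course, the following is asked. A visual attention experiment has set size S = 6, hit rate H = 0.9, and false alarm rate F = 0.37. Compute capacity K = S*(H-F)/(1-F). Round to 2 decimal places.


K = S * (H - F) / (1 - F)
H - F = 0.53
1 - F = 0.63
K = 6 * 0.53 / 0.63
= 5.05


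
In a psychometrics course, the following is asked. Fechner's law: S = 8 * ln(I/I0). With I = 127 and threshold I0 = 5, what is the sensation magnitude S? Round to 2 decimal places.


S = 8 * ln(127/5)
I/I0 = 25.4
ln(25.4) = 3.2347
S = 8 * 3.2347
= 25.88


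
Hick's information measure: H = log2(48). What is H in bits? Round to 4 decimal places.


H = log2(n)
H = log2(48)
= 5.5850


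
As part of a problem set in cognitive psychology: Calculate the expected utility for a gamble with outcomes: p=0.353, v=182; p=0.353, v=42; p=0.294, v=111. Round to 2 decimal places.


EU = sum(p_i * v_i)
0.353 * 182 = 64.246
0.353 * 42 = 14.826
0.294 * 111 = 32.634
EU = 64.246 + 14.826 + 32.634
= 111.71


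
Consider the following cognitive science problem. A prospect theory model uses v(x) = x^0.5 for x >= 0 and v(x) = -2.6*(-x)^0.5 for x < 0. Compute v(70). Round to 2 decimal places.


Since x = 70 >= 0, use v(x) = x^0.5
70^0.5 = 8.3666
v(70) = 8.37


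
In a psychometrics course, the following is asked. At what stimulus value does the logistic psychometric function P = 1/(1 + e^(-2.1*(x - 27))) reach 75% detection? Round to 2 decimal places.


At P = 0.75: 0.75 = 1/(1 + e^(-k*(x-x0)))
Solving: e^(-k*(x-x0)) = 1/3
x = x0 + ln(3)/k
ln(3) = 1.0986
x = 27 + 1.0986/2.1
= 27 + 0.5231
= 27.52


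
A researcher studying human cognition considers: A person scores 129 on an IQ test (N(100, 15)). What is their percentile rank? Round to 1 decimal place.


z = (IQ - mean) / SD
z = (129 - 100) / 15 = 1.9333
Percentile = Phi(1.9333) * 100
Phi(1.9333) = 0.9734
= 97.3


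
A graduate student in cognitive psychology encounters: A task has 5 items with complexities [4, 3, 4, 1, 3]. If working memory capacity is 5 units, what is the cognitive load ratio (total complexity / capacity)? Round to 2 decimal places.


Total complexity = 4 + 3 + 4 + 1 + 3 = 15
Load = total / capacity = 15 / 5
= 3.00


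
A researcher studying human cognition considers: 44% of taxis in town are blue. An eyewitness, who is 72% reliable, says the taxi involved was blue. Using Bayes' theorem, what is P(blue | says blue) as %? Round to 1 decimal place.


P(blue | says blue) = P(says blue | blue)*P(blue) / [P(says blue | blue)*P(blue) + P(says blue | not blue)*P(not blue)]
Numerator = 0.72 * 0.44 = 0.3168
False identification = 0.28 * 0.56 = 0.1568
P = 0.3168 / (0.3168 + 0.1568)
= 0.3168 / 0.4736
As percentage = 66.9


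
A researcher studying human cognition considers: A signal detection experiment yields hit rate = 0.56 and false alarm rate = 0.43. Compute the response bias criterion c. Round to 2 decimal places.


c = -0.5 * (z(HR) + z(FAR))
z(0.56) = 0.151
z(0.43) = -0.1764
c = -0.5 * (0.151 + -0.1764)
= -0.5 * -0.0254
= 0.01


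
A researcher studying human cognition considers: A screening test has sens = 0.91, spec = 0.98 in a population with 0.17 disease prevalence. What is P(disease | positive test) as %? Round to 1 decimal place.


PPV = (sens * prev) / (sens * prev + (1-spec) * (1-prev))
Numerator = 0.91 * 0.17 = 0.1547
P(positive and no disease) = (1 - spec) * (1 - prev) = (1 - 0.98) * (1 - 0.17) = 0.0166
Denominator = 0.1547 + 0.0166 = 0.1713
PPV = 0.1547 / 0.1713 = 0.903094
As percentage = 90.3


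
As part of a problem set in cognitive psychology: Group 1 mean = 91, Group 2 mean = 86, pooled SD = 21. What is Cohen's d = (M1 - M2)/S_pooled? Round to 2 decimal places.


Cohen's d = (M1 - M2) / S_pooled
= (91 - 86) / 21
= 5 / 21
= 0.24


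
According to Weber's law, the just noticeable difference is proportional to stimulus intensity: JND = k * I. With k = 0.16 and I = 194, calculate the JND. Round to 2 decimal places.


JND = k * I
JND = 0.16 * 194
= 31.04


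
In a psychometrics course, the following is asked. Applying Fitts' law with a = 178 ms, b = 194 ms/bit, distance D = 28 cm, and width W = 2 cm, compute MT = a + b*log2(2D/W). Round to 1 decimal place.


MT = 178 + 194 * log2(2*28/2)
2D/W = 28.0
log2(28.0) = 4.8074
MT = 178 + 194 * 4.8074
= 1110.6 ms


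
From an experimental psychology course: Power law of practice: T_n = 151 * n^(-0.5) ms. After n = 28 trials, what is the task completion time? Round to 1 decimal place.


T_n = 151 * 28^(-0.5)
28^(-0.5) = 0.188982
T_n = 151 * 0.188982
= 28.5 ms


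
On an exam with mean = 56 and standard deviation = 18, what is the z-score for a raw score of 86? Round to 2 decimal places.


z = (X - mu) / sigma
= (86 - 56) / 18
= 30 / 18
= 1.67


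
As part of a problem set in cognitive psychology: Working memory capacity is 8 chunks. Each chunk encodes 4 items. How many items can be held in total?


Total items = chunks * items_per_chunk
= 8 * 4
= 32


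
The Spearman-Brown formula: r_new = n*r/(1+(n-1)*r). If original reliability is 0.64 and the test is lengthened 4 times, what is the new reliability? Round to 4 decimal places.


r_new = n*r / (1 + (n-1)*r)
Numerator = 4 * 0.64 = 2.56
Denominator = 1 + 3 * 0.64 = 2.92
r_new = 2.56 / 2.92
= 0.8767


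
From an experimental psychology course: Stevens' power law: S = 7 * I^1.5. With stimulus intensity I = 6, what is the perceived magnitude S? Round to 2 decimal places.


S = 7 * 6^1.5
6^1.5 = 14.6969
S = 7 * 14.6969
= 102.88


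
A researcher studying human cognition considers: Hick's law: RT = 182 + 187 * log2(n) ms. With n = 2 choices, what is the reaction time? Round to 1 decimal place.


RT = 182 + 187 * log2(2)
log2(2) = 1.0
RT = 182 + 187 * 1.0
= 182 + 187.0
= 369.0 ms


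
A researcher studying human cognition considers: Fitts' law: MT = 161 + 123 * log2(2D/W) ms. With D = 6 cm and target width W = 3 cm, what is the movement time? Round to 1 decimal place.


MT = 161 + 123 * log2(2*6/3)
2D/W = 4.0
log2(4.0) = 2.0
MT = 161 + 123 * 2.0
= 407.0 ms


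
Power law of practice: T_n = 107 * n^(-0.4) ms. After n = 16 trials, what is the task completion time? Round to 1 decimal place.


T_n = 107 * 16^(-0.4)
16^(-0.4) = 0.329877
T_n = 107 * 0.329877
= 35.3 ms


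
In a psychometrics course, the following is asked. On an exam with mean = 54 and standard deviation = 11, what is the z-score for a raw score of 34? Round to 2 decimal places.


z = (X - mu) / sigma
= (34 - 54) / 11
= -20 / 11
= -1.82


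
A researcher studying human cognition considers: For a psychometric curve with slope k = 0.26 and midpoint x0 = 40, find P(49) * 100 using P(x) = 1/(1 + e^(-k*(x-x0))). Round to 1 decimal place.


P(x) = 1/(1 + e^(-0.26*(49 - 40)))
Exponent = -0.26 * 9 = -2.34
e^(-2.34) = 0.096328
P = 1/(1 + 0.096328) = 0.912136
Percentage = 91.2
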